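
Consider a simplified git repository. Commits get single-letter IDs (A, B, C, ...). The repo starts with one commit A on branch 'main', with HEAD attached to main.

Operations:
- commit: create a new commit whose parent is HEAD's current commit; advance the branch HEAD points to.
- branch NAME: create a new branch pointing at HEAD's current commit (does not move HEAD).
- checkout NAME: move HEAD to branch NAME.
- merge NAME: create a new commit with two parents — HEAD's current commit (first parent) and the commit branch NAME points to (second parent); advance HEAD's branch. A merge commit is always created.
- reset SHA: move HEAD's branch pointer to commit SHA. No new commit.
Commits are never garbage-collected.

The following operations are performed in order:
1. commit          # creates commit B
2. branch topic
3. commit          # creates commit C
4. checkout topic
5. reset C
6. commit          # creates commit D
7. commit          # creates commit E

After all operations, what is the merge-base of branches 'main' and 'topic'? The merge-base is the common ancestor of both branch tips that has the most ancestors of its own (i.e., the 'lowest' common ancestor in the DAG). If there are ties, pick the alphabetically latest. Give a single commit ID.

Answer: C

Derivation:
After op 1 (commit): HEAD=main@B [main=B]
After op 2 (branch): HEAD=main@B [main=B topic=B]
After op 3 (commit): HEAD=main@C [main=C topic=B]
After op 4 (checkout): HEAD=topic@B [main=C topic=B]
After op 5 (reset): HEAD=topic@C [main=C topic=C]
After op 6 (commit): HEAD=topic@D [main=C topic=D]
After op 7 (commit): HEAD=topic@E [main=C topic=E]
ancestors(main=C): ['A', 'B', 'C']
ancestors(topic=E): ['A', 'B', 'C', 'D', 'E']
common: ['A', 'B', 'C']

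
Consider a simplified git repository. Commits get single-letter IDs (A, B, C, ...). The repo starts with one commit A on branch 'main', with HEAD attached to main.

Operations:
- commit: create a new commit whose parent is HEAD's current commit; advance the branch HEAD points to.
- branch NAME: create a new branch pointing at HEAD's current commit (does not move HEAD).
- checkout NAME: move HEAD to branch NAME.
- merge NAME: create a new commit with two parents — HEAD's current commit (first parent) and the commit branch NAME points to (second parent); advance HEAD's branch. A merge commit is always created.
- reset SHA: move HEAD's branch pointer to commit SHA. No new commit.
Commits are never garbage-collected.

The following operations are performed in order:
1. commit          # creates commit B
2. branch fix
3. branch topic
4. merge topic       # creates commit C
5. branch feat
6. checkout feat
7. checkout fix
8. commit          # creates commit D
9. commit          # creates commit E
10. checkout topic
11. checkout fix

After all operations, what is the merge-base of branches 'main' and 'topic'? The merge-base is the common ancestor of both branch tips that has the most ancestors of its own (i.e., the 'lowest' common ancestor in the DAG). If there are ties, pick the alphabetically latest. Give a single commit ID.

Answer: B

Derivation:
After op 1 (commit): HEAD=main@B [main=B]
After op 2 (branch): HEAD=main@B [fix=B main=B]
After op 3 (branch): HEAD=main@B [fix=B main=B topic=B]
After op 4 (merge): HEAD=main@C [fix=B main=C topic=B]
After op 5 (branch): HEAD=main@C [feat=C fix=B main=C topic=B]
After op 6 (checkout): HEAD=feat@C [feat=C fix=B main=C topic=B]
After op 7 (checkout): HEAD=fix@B [feat=C fix=B main=C topic=B]
After op 8 (commit): HEAD=fix@D [feat=C fix=D main=C topic=B]
After op 9 (commit): HEAD=fix@E [feat=C fix=E main=C topic=B]
After op 10 (checkout): HEAD=topic@B [feat=C fix=E main=C topic=B]
After op 11 (checkout): HEAD=fix@E [feat=C fix=E main=C topic=B]
ancestors(main=C): ['A', 'B', 'C']
ancestors(topic=B): ['A', 'B']
common: ['A', 'B']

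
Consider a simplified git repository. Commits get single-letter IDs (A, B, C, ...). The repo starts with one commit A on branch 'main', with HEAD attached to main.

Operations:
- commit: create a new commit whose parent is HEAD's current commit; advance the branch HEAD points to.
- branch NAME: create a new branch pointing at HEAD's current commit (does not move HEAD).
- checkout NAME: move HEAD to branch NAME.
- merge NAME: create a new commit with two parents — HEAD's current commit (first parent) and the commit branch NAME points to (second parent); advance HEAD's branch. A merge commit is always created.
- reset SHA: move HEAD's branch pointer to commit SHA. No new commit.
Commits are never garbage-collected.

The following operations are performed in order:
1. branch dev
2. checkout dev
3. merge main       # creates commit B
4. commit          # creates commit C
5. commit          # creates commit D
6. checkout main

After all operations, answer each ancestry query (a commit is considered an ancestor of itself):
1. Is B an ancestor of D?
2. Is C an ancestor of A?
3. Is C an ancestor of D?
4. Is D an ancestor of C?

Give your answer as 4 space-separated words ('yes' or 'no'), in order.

Answer: yes no yes no

Derivation:
After op 1 (branch): HEAD=main@A [dev=A main=A]
After op 2 (checkout): HEAD=dev@A [dev=A main=A]
After op 3 (merge): HEAD=dev@B [dev=B main=A]
After op 4 (commit): HEAD=dev@C [dev=C main=A]
After op 5 (commit): HEAD=dev@D [dev=D main=A]
After op 6 (checkout): HEAD=main@A [dev=D main=A]
ancestors(D) = {A,B,C,D}; B in? yes
ancestors(A) = {A}; C in? no
ancestors(D) = {A,B,C,D}; C in? yes
ancestors(C) = {A,B,C}; D in? no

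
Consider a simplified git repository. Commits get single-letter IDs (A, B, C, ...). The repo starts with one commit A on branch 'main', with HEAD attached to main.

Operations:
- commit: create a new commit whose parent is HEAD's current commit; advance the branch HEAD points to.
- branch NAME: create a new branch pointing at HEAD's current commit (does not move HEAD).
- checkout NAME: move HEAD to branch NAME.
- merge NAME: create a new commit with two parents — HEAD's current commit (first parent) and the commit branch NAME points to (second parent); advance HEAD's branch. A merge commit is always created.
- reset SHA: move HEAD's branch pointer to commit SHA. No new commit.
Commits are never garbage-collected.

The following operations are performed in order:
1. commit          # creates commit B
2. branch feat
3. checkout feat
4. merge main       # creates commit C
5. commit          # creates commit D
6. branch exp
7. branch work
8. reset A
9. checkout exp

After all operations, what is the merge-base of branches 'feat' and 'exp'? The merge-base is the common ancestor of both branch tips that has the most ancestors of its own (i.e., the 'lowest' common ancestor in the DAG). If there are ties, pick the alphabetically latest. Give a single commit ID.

After op 1 (commit): HEAD=main@B [main=B]
After op 2 (branch): HEAD=main@B [feat=B main=B]
After op 3 (checkout): HEAD=feat@B [feat=B main=B]
After op 4 (merge): HEAD=feat@C [feat=C main=B]
After op 5 (commit): HEAD=feat@D [feat=D main=B]
After op 6 (branch): HEAD=feat@D [exp=D feat=D main=B]
After op 7 (branch): HEAD=feat@D [exp=D feat=D main=B work=D]
After op 8 (reset): HEAD=feat@A [exp=D feat=A main=B work=D]
After op 9 (checkout): HEAD=exp@D [exp=D feat=A main=B work=D]
ancestors(feat=A): ['A']
ancestors(exp=D): ['A', 'B', 'C', 'D']
common: ['A']

Answer: A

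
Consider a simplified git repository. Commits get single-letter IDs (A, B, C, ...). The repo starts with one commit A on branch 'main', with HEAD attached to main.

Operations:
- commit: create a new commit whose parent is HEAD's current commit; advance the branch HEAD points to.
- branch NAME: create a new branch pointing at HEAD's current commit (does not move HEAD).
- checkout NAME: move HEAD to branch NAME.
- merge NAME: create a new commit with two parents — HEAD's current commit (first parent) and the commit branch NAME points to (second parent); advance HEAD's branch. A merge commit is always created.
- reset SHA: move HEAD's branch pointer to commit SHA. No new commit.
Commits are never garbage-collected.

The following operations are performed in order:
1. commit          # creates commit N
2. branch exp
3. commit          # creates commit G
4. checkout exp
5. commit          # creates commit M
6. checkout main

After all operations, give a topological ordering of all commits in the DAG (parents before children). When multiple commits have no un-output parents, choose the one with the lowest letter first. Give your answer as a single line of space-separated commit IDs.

Answer: A N G M

Derivation:
After op 1 (commit): HEAD=main@N [main=N]
After op 2 (branch): HEAD=main@N [exp=N main=N]
After op 3 (commit): HEAD=main@G [exp=N main=G]
After op 4 (checkout): HEAD=exp@N [exp=N main=G]
After op 5 (commit): HEAD=exp@M [exp=M main=G]
After op 6 (checkout): HEAD=main@G [exp=M main=G]
commit A: parents=[]
commit G: parents=['N']
commit M: parents=['N']
commit N: parents=['A']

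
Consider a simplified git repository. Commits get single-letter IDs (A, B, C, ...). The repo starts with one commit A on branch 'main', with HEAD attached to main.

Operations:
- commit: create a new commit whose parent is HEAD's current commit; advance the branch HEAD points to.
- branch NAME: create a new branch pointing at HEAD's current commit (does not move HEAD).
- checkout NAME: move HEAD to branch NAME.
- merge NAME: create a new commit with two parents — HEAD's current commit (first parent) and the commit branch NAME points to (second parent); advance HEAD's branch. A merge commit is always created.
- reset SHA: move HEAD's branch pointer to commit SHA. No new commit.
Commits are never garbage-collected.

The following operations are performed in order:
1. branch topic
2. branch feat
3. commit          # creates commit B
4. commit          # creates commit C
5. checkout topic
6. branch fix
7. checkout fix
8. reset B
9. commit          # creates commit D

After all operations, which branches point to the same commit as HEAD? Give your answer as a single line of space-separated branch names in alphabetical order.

Answer: fix

Derivation:
After op 1 (branch): HEAD=main@A [main=A topic=A]
After op 2 (branch): HEAD=main@A [feat=A main=A topic=A]
After op 3 (commit): HEAD=main@B [feat=A main=B topic=A]
After op 4 (commit): HEAD=main@C [feat=A main=C topic=A]
After op 5 (checkout): HEAD=topic@A [feat=A main=C topic=A]
After op 6 (branch): HEAD=topic@A [feat=A fix=A main=C topic=A]
After op 7 (checkout): HEAD=fix@A [feat=A fix=A main=C topic=A]
After op 8 (reset): HEAD=fix@B [feat=A fix=B main=C topic=A]
After op 9 (commit): HEAD=fix@D [feat=A fix=D main=C topic=A]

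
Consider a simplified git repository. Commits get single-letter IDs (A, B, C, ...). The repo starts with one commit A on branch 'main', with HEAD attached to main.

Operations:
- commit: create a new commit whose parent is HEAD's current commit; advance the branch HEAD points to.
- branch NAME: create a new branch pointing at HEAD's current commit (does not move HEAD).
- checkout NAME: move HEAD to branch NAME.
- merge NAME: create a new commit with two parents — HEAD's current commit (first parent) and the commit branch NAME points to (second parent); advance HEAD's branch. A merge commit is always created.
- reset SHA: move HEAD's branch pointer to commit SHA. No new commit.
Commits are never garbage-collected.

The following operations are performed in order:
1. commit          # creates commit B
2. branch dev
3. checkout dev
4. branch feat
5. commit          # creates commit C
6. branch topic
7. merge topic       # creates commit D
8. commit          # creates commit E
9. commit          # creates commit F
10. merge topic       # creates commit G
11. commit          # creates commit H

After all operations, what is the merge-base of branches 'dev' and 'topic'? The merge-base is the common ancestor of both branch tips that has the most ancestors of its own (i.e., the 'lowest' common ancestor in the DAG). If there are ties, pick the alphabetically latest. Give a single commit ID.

After op 1 (commit): HEAD=main@B [main=B]
After op 2 (branch): HEAD=main@B [dev=B main=B]
After op 3 (checkout): HEAD=dev@B [dev=B main=B]
After op 4 (branch): HEAD=dev@B [dev=B feat=B main=B]
After op 5 (commit): HEAD=dev@C [dev=C feat=B main=B]
After op 6 (branch): HEAD=dev@C [dev=C feat=B main=B topic=C]
After op 7 (merge): HEAD=dev@D [dev=D feat=B main=B topic=C]
After op 8 (commit): HEAD=dev@E [dev=E feat=B main=B topic=C]
After op 9 (commit): HEAD=dev@F [dev=F feat=B main=B topic=C]
After op 10 (merge): HEAD=dev@G [dev=G feat=B main=B topic=C]
After op 11 (commit): HEAD=dev@H [dev=H feat=B main=B topic=C]
ancestors(dev=H): ['A', 'B', 'C', 'D', 'E', 'F', 'G', 'H']
ancestors(topic=C): ['A', 'B', 'C']
common: ['A', 'B', 'C']

Answer: C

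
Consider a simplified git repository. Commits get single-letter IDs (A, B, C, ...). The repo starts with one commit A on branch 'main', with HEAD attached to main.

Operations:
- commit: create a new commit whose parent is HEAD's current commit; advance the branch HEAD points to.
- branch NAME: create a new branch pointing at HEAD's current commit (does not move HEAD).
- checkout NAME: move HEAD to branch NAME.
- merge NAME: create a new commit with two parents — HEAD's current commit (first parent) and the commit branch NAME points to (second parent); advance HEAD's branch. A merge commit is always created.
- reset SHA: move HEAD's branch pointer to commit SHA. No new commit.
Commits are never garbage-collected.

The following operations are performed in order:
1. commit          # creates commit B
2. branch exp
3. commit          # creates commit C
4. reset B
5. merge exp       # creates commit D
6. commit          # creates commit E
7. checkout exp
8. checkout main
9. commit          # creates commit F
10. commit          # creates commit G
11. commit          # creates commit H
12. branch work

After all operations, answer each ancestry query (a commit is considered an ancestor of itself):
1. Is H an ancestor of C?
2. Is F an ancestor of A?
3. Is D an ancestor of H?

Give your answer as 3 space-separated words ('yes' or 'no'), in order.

After op 1 (commit): HEAD=main@B [main=B]
After op 2 (branch): HEAD=main@B [exp=B main=B]
After op 3 (commit): HEAD=main@C [exp=B main=C]
After op 4 (reset): HEAD=main@B [exp=B main=B]
After op 5 (merge): HEAD=main@D [exp=B main=D]
After op 6 (commit): HEAD=main@E [exp=B main=E]
After op 7 (checkout): HEAD=exp@B [exp=B main=E]
After op 8 (checkout): HEAD=main@E [exp=B main=E]
After op 9 (commit): HEAD=main@F [exp=B main=F]
After op 10 (commit): HEAD=main@G [exp=B main=G]
After op 11 (commit): HEAD=main@H [exp=B main=H]
After op 12 (branch): HEAD=main@H [exp=B main=H work=H]
ancestors(C) = {A,B,C}; H in? no
ancestors(A) = {A}; F in? no
ancestors(H) = {A,B,D,E,F,G,H}; D in? yes

Answer: no no yes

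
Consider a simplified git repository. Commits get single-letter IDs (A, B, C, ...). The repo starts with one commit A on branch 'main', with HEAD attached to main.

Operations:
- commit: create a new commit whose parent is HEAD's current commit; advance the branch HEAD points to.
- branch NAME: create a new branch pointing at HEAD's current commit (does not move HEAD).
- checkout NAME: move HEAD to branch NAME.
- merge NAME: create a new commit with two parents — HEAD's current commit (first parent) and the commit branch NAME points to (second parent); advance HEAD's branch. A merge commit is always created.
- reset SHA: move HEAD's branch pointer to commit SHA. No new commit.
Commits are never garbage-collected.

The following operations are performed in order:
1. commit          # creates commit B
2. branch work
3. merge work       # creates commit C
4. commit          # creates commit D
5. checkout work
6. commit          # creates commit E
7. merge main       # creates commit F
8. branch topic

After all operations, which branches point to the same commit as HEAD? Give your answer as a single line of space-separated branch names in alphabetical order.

After op 1 (commit): HEAD=main@B [main=B]
After op 2 (branch): HEAD=main@B [main=B work=B]
After op 3 (merge): HEAD=main@C [main=C work=B]
After op 4 (commit): HEAD=main@D [main=D work=B]
After op 5 (checkout): HEAD=work@B [main=D work=B]
After op 6 (commit): HEAD=work@E [main=D work=E]
After op 7 (merge): HEAD=work@F [main=D work=F]
After op 8 (branch): HEAD=work@F [main=D topic=F work=F]

Answer: topic work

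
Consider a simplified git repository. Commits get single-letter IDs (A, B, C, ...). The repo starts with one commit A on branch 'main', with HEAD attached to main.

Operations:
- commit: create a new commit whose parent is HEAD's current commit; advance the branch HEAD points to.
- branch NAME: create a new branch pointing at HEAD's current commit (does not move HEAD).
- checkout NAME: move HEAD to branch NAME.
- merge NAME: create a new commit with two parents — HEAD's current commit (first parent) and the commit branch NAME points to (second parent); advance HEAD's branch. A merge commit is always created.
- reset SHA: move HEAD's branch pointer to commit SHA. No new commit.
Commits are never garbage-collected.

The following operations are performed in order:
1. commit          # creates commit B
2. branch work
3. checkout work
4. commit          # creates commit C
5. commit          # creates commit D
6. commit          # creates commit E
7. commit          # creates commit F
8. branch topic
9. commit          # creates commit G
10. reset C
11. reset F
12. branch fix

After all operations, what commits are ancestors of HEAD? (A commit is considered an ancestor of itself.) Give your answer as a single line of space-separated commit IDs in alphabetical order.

Answer: A B C D E F

Derivation:
After op 1 (commit): HEAD=main@B [main=B]
After op 2 (branch): HEAD=main@B [main=B work=B]
After op 3 (checkout): HEAD=work@B [main=B work=B]
After op 4 (commit): HEAD=work@C [main=B work=C]
After op 5 (commit): HEAD=work@D [main=B work=D]
After op 6 (commit): HEAD=work@E [main=B work=E]
After op 7 (commit): HEAD=work@F [main=B work=F]
After op 8 (branch): HEAD=work@F [main=B topic=F work=F]
After op 9 (commit): HEAD=work@G [main=B topic=F work=G]
After op 10 (reset): HEAD=work@C [main=B topic=F work=C]
After op 11 (reset): HEAD=work@F [main=B topic=F work=F]
After op 12 (branch): HEAD=work@F [fix=F main=B topic=F work=F]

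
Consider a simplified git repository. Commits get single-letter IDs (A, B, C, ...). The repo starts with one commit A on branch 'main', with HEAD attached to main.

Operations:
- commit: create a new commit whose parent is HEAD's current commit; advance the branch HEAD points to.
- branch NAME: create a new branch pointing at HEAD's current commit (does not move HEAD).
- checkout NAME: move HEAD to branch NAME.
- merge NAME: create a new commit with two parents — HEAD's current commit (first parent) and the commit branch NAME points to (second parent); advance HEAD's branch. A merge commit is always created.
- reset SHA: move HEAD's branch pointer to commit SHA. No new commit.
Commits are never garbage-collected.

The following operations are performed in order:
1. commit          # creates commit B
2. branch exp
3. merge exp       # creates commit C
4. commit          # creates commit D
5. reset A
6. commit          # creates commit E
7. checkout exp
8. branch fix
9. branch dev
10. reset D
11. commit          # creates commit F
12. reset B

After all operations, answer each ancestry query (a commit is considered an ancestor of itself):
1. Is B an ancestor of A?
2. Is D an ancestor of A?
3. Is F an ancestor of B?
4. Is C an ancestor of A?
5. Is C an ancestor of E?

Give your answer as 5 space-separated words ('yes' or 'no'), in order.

Answer: no no no no no

Derivation:
After op 1 (commit): HEAD=main@B [main=B]
After op 2 (branch): HEAD=main@B [exp=B main=B]
After op 3 (merge): HEAD=main@C [exp=B main=C]
After op 4 (commit): HEAD=main@D [exp=B main=D]
After op 5 (reset): HEAD=main@A [exp=B main=A]
After op 6 (commit): HEAD=main@E [exp=B main=E]
After op 7 (checkout): HEAD=exp@B [exp=B main=E]
After op 8 (branch): HEAD=exp@B [exp=B fix=B main=E]
After op 9 (branch): HEAD=exp@B [dev=B exp=B fix=B main=E]
After op 10 (reset): HEAD=exp@D [dev=B exp=D fix=B main=E]
After op 11 (commit): HEAD=exp@F [dev=B exp=F fix=B main=E]
After op 12 (reset): HEAD=exp@B [dev=B exp=B fix=B main=E]
ancestors(A) = {A}; B in? no
ancestors(A) = {A}; D in? no
ancestors(B) = {A,B}; F in? no
ancestors(A) = {A}; C in? no
ancestors(E) = {A,E}; C in? no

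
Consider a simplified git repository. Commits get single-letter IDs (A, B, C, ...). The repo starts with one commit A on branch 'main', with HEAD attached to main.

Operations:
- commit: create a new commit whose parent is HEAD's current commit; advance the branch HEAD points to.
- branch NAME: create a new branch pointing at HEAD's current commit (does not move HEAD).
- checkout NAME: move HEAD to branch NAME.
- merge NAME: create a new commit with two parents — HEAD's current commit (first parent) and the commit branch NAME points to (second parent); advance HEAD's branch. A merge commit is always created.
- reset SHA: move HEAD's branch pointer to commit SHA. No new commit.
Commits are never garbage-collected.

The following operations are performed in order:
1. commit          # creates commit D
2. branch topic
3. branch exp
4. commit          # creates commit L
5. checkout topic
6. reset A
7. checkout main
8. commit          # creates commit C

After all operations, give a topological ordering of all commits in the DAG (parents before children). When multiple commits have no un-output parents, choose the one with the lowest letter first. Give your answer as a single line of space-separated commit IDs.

Answer: A D L C

Derivation:
After op 1 (commit): HEAD=main@D [main=D]
After op 2 (branch): HEAD=main@D [main=D topic=D]
After op 3 (branch): HEAD=main@D [exp=D main=D topic=D]
After op 4 (commit): HEAD=main@L [exp=D main=L topic=D]
After op 5 (checkout): HEAD=topic@D [exp=D main=L topic=D]
After op 6 (reset): HEAD=topic@A [exp=D main=L topic=A]
After op 7 (checkout): HEAD=main@L [exp=D main=L topic=A]
After op 8 (commit): HEAD=main@C [exp=D main=C topic=A]
commit A: parents=[]
commit C: parents=['L']
commit D: parents=['A']
commit L: parents=['D']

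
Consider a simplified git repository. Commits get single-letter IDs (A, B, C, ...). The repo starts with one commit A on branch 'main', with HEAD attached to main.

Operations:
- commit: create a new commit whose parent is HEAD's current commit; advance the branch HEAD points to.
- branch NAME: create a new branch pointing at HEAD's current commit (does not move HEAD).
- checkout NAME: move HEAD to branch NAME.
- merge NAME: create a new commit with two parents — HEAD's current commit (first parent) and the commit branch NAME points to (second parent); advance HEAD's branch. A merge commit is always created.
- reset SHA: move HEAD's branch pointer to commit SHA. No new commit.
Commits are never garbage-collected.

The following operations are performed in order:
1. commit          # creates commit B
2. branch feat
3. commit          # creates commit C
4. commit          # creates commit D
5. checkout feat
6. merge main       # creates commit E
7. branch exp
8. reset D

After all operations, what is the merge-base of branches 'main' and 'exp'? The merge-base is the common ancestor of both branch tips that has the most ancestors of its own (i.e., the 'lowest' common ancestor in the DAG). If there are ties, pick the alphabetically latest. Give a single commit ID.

After op 1 (commit): HEAD=main@B [main=B]
After op 2 (branch): HEAD=main@B [feat=B main=B]
After op 3 (commit): HEAD=main@C [feat=B main=C]
After op 4 (commit): HEAD=main@D [feat=B main=D]
After op 5 (checkout): HEAD=feat@B [feat=B main=D]
After op 6 (merge): HEAD=feat@E [feat=E main=D]
After op 7 (branch): HEAD=feat@E [exp=E feat=E main=D]
After op 8 (reset): HEAD=feat@D [exp=E feat=D main=D]
ancestors(main=D): ['A', 'B', 'C', 'D']
ancestors(exp=E): ['A', 'B', 'C', 'D', 'E']
common: ['A', 'B', 'C', 'D']

Answer: D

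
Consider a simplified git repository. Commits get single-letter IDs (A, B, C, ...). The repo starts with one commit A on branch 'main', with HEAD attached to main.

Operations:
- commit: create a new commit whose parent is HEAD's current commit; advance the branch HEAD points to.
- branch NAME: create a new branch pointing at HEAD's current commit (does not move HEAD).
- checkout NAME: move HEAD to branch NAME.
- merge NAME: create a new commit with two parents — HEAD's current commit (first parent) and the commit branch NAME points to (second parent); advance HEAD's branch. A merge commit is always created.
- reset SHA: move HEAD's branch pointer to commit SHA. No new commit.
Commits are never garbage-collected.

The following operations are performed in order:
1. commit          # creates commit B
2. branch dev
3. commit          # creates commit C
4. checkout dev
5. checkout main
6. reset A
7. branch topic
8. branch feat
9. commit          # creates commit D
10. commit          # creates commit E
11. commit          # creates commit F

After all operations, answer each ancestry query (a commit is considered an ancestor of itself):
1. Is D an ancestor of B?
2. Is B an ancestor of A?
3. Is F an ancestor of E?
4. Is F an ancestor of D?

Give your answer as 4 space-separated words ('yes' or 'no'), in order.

Answer: no no no no

Derivation:
After op 1 (commit): HEAD=main@B [main=B]
After op 2 (branch): HEAD=main@B [dev=B main=B]
After op 3 (commit): HEAD=main@C [dev=B main=C]
After op 4 (checkout): HEAD=dev@B [dev=B main=C]
After op 5 (checkout): HEAD=main@C [dev=B main=C]
After op 6 (reset): HEAD=main@A [dev=B main=A]
After op 7 (branch): HEAD=main@A [dev=B main=A topic=A]
After op 8 (branch): HEAD=main@A [dev=B feat=A main=A topic=A]
After op 9 (commit): HEAD=main@D [dev=B feat=A main=D topic=A]
After op 10 (commit): HEAD=main@E [dev=B feat=A main=E topic=A]
After op 11 (commit): HEAD=main@F [dev=B feat=A main=F topic=A]
ancestors(B) = {A,B}; D in? no
ancestors(A) = {A}; B in? no
ancestors(E) = {A,D,E}; F in? no
ancestors(D) = {A,D}; F in? no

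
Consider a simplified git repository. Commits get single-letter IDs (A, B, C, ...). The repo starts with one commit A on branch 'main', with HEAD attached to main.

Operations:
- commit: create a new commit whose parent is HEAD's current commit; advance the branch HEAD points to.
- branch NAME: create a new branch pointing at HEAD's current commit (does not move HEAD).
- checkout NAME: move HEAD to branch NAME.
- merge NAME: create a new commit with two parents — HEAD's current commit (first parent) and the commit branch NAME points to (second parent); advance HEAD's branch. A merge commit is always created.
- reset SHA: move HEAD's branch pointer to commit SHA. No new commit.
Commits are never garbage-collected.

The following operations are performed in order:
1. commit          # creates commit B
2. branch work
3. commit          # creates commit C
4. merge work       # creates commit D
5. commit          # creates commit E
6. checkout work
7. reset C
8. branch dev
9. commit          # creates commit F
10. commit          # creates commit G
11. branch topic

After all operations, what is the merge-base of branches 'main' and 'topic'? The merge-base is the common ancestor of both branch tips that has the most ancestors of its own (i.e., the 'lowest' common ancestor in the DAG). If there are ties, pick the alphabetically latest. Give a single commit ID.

Answer: C

Derivation:
After op 1 (commit): HEAD=main@B [main=B]
After op 2 (branch): HEAD=main@B [main=B work=B]
After op 3 (commit): HEAD=main@C [main=C work=B]
After op 4 (merge): HEAD=main@D [main=D work=B]
After op 5 (commit): HEAD=main@E [main=E work=B]
After op 6 (checkout): HEAD=work@B [main=E work=B]
After op 7 (reset): HEAD=work@C [main=E work=C]
After op 8 (branch): HEAD=work@C [dev=C main=E work=C]
After op 9 (commit): HEAD=work@F [dev=C main=E work=F]
After op 10 (commit): HEAD=work@G [dev=C main=E work=G]
After op 11 (branch): HEAD=work@G [dev=C main=E topic=G work=G]
ancestors(main=E): ['A', 'B', 'C', 'D', 'E']
ancestors(topic=G): ['A', 'B', 'C', 'F', 'G']
common: ['A', 'B', 'C']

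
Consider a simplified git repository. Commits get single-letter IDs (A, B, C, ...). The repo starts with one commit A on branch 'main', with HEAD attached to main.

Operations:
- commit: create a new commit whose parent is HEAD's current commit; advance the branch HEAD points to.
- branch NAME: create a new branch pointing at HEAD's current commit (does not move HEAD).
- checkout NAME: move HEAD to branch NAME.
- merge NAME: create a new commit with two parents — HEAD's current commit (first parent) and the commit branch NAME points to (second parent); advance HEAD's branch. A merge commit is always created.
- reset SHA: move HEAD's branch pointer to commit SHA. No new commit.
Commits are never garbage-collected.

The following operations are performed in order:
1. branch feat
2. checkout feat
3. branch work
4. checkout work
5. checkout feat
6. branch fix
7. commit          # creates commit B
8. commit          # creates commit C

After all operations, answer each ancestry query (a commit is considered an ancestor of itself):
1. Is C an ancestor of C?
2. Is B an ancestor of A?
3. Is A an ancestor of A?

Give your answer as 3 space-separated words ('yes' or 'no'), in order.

Answer: yes no yes

Derivation:
After op 1 (branch): HEAD=main@A [feat=A main=A]
After op 2 (checkout): HEAD=feat@A [feat=A main=A]
After op 3 (branch): HEAD=feat@A [feat=A main=A work=A]
After op 4 (checkout): HEAD=work@A [feat=A main=A work=A]
After op 5 (checkout): HEAD=feat@A [feat=A main=A work=A]
After op 6 (branch): HEAD=feat@A [feat=A fix=A main=A work=A]
After op 7 (commit): HEAD=feat@B [feat=B fix=A main=A work=A]
After op 8 (commit): HEAD=feat@C [feat=C fix=A main=A work=A]
ancestors(C) = {A,B,C}; C in? yes
ancestors(A) = {A}; B in? no
ancestors(A) = {A}; A in? yes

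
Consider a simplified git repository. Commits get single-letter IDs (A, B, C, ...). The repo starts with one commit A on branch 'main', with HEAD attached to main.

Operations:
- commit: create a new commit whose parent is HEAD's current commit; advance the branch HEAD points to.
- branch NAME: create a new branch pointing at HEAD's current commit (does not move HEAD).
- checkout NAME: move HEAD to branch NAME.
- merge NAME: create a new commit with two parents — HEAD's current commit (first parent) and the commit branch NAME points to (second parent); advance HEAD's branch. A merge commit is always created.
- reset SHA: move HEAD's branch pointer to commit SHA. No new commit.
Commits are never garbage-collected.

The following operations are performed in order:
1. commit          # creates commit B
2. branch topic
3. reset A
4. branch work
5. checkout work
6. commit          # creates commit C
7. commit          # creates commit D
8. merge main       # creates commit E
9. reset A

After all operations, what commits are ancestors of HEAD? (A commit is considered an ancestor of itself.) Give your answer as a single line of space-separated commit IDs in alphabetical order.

After op 1 (commit): HEAD=main@B [main=B]
After op 2 (branch): HEAD=main@B [main=B topic=B]
After op 3 (reset): HEAD=main@A [main=A topic=B]
After op 4 (branch): HEAD=main@A [main=A topic=B work=A]
After op 5 (checkout): HEAD=work@A [main=A topic=B work=A]
After op 6 (commit): HEAD=work@C [main=A topic=B work=C]
After op 7 (commit): HEAD=work@D [main=A topic=B work=D]
After op 8 (merge): HEAD=work@E [main=A topic=B work=E]
After op 9 (reset): HEAD=work@A [main=A topic=B work=A]

Answer: A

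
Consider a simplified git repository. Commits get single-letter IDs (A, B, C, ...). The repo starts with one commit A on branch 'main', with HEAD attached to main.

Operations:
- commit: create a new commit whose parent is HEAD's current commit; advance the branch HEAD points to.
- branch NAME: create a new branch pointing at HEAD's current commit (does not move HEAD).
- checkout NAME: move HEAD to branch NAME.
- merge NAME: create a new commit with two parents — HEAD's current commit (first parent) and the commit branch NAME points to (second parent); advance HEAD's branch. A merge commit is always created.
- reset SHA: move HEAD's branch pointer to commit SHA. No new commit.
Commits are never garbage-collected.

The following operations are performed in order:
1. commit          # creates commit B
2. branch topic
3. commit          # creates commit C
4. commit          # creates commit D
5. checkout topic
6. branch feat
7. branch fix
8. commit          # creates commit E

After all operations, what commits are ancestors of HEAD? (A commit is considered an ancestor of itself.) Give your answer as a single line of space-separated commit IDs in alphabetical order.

After op 1 (commit): HEAD=main@B [main=B]
After op 2 (branch): HEAD=main@B [main=B topic=B]
After op 3 (commit): HEAD=main@C [main=C topic=B]
After op 4 (commit): HEAD=main@D [main=D topic=B]
After op 5 (checkout): HEAD=topic@B [main=D topic=B]
After op 6 (branch): HEAD=topic@B [feat=B main=D topic=B]
After op 7 (branch): HEAD=topic@B [feat=B fix=B main=D topic=B]
After op 8 (commit): HEAD=topic@E [feat=B fix=B main=D topic=E]

Answer: A B E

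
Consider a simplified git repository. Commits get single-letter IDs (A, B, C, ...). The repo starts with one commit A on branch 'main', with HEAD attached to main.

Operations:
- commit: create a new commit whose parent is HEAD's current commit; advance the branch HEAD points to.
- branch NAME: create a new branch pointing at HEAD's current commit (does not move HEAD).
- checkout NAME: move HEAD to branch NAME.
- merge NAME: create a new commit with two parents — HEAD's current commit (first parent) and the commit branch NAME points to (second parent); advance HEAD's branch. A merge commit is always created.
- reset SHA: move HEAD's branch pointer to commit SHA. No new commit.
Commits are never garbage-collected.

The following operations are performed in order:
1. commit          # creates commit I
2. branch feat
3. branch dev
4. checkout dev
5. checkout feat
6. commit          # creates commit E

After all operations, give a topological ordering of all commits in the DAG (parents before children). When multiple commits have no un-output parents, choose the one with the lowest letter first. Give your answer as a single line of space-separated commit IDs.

After op 1 (commit): HEAD=main@I [main=I]
After op 2 (branch): HEAD=main@I [feat=I main=I]
After op 3 (branch): HEAD=main@I [dev=I feat=I main=I]
After op 4 (checkout): HEAD=dev@I [dev=I feat=I main=I]
After op 5 (checkout): HEAD=feat@I [dev=I feat=I main=I]
After op 6 (commit): HEAD=feat@E [dev=I feat=E main=I]
commit A: parents=[]
commit E: parents=['I']
commit I: parents=['A']

Answer: A I E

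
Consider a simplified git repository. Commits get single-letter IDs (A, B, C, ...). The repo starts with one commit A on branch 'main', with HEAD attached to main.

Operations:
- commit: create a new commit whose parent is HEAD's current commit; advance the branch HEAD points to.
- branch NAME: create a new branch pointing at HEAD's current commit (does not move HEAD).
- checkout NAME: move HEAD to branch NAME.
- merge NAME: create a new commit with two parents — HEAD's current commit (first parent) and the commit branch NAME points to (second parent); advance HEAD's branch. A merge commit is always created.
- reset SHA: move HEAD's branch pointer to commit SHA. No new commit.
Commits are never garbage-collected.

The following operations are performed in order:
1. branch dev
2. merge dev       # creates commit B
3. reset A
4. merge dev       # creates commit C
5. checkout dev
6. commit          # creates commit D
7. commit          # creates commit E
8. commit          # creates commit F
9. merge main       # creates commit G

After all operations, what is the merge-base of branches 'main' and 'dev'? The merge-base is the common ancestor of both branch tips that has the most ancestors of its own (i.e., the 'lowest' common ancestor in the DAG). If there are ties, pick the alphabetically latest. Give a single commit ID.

Answer: C

Derivation:
After op 1 (branch): HEAD=main@A [dev=A main=A]
After op 2 (merge): HEAD=main@B [dev=A main=B]
After op 3 (reset): HEAD=main@A [dev=A main=A]
After op 4 (merge): HEAD=main@C [dev=A main=C]
After op 5 (checkout): HEAD=dev@A [dev=A main=C]
After op 6 (commit): HEAD=dev@D [dev=D main=C]
After op 7 (commit): HEAD=dev@E [dev=E main=C]
After op 8 (commit): HEAD=dev@F [dev=F main=C]
After op 9 (merge): HEAD=dev@G [dev=G main=C]
ancestors(main=C): ['A', 'C']
ancestors(dev=G): ['A', 'C', 'D', 'E', 'F', 'G']
common: ['A', 'C']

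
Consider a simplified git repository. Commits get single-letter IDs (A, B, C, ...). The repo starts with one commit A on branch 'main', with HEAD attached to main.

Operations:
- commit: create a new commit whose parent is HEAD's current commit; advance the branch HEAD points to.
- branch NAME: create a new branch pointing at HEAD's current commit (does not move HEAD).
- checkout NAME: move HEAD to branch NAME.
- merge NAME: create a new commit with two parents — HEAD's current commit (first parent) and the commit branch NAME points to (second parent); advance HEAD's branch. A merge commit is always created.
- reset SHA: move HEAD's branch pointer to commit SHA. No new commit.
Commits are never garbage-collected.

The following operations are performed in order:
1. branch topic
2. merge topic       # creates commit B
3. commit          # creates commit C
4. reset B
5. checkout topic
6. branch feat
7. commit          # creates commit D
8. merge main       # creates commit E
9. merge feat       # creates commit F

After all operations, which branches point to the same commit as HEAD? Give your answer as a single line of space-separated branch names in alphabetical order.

After op 1 (branch): HEAD=main@A [main=A topic=A]
After op 2 (merge): HEAD=main@B [main=B topic=A]
After op 3 (commit): HEAD=main@C [main=C topic=A]
After op 4 (reset): HEAD=main@B [main=B topic=A]
After op 5 (checkout): HEAD=topic@A [main=B topic=A]
After op 6 (branch): HEAD=topic@A [feat=A main=B topic=A]
After op 7 (commit): HEAD=topic@D [feat=A main=B topic=D]
After op 8 (merge): HEAD=topic@E [feat=A main=B topic=E]
After op 9 (merge): HEAD=topic@F [feat=A main=B topic=F]

Answer: topic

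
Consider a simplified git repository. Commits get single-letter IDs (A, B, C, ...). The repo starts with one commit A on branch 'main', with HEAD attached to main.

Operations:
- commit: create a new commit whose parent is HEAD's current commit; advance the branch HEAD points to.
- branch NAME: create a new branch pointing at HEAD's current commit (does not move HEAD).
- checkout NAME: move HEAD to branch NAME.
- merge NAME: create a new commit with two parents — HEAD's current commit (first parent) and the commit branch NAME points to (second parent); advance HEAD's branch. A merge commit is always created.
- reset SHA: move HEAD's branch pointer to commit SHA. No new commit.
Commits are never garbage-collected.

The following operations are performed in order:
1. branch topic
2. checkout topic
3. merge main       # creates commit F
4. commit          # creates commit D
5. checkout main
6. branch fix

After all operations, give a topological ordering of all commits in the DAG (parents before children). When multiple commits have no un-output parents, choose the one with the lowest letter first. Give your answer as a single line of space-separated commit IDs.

Answer: A F D

Derivation:
After op 1 (branch): HEAD=main@A [main=A topic=A]
After op 2 (checkout): HEAD=topic@A [main=A topic=A]
After op 3 (merge): HEAD=topic@F [main=A topic=F]
After op 4 (commit): HEAD=topic@D [main=A topic=D]
After op 5 (checkout): HEAD=main@A [main=A topic=D]
After op 6 (branch): HEAD=main@A [fix=A main=A topic=D]
commit A: parents=[]
commit D: parents=['F']
commit F: parents=['A', 'A']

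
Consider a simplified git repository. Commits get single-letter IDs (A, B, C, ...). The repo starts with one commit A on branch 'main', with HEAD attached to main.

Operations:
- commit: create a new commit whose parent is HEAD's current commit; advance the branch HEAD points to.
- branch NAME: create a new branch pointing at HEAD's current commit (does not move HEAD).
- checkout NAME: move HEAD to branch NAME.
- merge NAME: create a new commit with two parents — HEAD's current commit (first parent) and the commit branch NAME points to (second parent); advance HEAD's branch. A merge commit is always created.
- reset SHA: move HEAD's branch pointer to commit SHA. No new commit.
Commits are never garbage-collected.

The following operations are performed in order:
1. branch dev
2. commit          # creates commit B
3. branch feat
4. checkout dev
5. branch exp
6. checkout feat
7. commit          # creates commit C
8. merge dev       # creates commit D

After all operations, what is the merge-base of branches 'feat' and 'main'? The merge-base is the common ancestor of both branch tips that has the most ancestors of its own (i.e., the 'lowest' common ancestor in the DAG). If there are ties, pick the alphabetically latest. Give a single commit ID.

After op 1 (branch): HEAD=main@A [dev=A main=A]
After op 2 (commit): HEAD=main@B [dev=A main=B]
After op 3 (branch): HEAD=main@B [dev=A feat=B main=B]
After op 4 (checkout): HEAD=dev@A [dev=A feat=B main=B]
After op 5 (branch): HEAD=dev@A [dev=A exp=A feat=B main=B]
After op 6 (checkout): HEAD=feat@B [dev=A exp=A feat=B main=B]
After op 7 (commit): HEAD=feat@C [dev=A exp=A feat=C main=B]
After op 8 (merge): HEAD=feat@D [dev=A exp=A feat=D main=B]
ancestors(feat=D): ['A', 'B', 'C', 'D']
ancestors(main=B): ['A', 'B']
common: ['A', 'B']

Answer: B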